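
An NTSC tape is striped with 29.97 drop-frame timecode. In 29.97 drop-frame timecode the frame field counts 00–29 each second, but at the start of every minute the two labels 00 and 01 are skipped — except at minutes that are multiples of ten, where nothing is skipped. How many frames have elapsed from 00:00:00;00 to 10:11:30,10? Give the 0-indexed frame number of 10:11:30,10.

Complete 10-minute blocks: 61, each 17982 frames → 1096902.
Remaining 1 whole minute in the current block: 1800 + 0 × 1798 = 1800 frames.
Within the current minute: 30 × 30 + 10 − 2 = 908 (labels ;00/;01 skipped at this minute). Total = 1096902 + 1800 + 908 = 1099610.

1099610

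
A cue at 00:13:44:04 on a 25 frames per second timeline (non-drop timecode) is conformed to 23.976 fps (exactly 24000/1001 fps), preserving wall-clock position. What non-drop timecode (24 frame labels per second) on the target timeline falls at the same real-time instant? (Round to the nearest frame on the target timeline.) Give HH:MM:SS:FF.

00:13:43:08

Source frame index: (0×3600 + 13×60 + 44) × 25 + 4 = 20604.
Real time: 20604 / (25) = 20604/25 s.
Target frame: (20604/25) × (24000/1001) = 19779840/1001 ≈ 19760.080 → 19760.
At 24 labels/s: frame 19760 → 00:13:43:08.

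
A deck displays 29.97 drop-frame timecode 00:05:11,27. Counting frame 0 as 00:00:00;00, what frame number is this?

9347

As if non-drop at 30 labels/s: (0 × 3600 + 5 × 60 + 11) × 30 + 27 = 9357.
Minute boundaries passed: 5; those not divisible by 10: 5 − 0 = 5; dropped labels = 2 × 5 = 10.
Actual frame index = 9357 − 10 = 9347.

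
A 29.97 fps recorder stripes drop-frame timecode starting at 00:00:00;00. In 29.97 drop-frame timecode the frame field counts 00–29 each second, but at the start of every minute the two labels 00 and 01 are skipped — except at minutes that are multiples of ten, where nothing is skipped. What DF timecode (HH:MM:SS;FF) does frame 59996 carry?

00:33:21;26

Each 10-minute DF block holds 10 × 60 × 30 − 9 × 2 = 17982 frames. 59996 ÷ 17982 → 3 full blocks, remainder 6050.
Within the partial block the first minute is 1800 frames and each further minute 1798, so 3 further minute boundaries passed. Total skipped labels = 18 × 3 + 2 × 3 = 60.
Non-drop label index = 59996 + 60 = 60056; at 30 labels/s that is 00:33:21:26, i.e. DF 00:33:21;26.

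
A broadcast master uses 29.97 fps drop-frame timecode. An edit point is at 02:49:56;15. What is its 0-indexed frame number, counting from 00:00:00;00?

305589

Complete 10-minute blocks: 16, each 17982 frames → 287712.
Remaining 9 whole minutes in the current block: 1800 + 8 × 1798 = 16184 frames.
Within the current minute: 56 × 30 + 15 − 2 = 1693 (labels ;00/;01 skipped at this minute). Total = 287712 + 16184 + 1693 = 305589.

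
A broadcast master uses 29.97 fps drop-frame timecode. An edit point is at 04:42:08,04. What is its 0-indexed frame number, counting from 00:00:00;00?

507336

Complete 10-minute blocks: 28, each 17982 frames → 503496.
Remaining 2 whole minutes in the current block: 1800 + 1 × 1798 = 3598 frames.
Within the current minute: 8 × 30 + 4 − 2 = 242 (labels ;00/;01 skipped at this minute). Total = 503496 + 3598 + 242 = 507336.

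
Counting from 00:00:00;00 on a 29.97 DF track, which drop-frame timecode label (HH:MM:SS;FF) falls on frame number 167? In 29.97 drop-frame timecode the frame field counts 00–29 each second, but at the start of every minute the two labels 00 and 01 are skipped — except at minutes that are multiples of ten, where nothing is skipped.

Ten DF minutes hold 17982 frames, so frame 167 lies in block 0 (frames 0–17981) with 167 frames into that block.
The block's first minute is 1800 frames and the rest 1798 each; 167 frames reaches minute 0, so 0 × 18 + 0 × 2 = 0 labels have been skipped so far.
Adding those back, label number 167 + 0 = 167 at 30 labels/s is 5 s + 17 f = 0 h 0 min 5 s frame 17, i.e. 00:00:05;17.

00:00:05;17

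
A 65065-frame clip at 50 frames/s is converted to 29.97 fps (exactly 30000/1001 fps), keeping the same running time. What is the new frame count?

39000 frames

Target frames = source frames × (target rate / source rate) = 65065 × (30000/1001)/(50) = 65065 × 600/1001 = 39000.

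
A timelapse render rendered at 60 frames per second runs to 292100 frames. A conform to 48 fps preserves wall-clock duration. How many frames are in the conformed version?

Target frames = source frames × (target rate / source rate) = 292100 × (48)/(60) = 292100 × 4/5 = 233680.

233680 frames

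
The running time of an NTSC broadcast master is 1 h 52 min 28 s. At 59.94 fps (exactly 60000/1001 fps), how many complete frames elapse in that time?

1 h 52 min 28 s = 6748 s.
Frames = 6748 × 60000/1001 = 57840000/143 ≈ 404475.5245.
Complete frames: 404475.

404475 frames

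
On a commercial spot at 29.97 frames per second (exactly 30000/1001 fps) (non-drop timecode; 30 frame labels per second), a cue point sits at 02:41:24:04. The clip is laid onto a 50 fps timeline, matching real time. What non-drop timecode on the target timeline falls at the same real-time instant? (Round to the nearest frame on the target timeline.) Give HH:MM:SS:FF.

02:41:33:41

Source frame index: (2×3600 + 41×60 + 24) × 30 + 4 = 290524.
Real time: 290524 / (30000/1001) = 72703631/7500 s.
Target frame: (72703631/7500) × (50) = 72703631/150 ≈ 484690.873 → 484691.
At 50 labels/s: frame 484691 → 02:41:33:41.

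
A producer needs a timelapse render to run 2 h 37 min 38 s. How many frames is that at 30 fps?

2 h 37 min 38 s = 9458 s.
Frames = 9458 × 30 = 283740.

283740 frames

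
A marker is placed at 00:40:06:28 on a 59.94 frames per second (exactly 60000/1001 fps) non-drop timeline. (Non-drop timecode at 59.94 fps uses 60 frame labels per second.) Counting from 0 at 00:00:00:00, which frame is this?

144388

Total seconds to the label: (0 × 3600 + 40 × 60 + 6) = 2406.
Frame index = 2406 × 60 + 28 = 144388.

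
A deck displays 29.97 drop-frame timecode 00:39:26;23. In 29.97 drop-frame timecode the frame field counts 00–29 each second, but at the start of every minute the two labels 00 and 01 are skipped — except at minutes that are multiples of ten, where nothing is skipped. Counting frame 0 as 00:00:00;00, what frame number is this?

Complete 10-minute blocks: 3, each 17982 frames → 53946.
Remaining 9 whole minutes in the current block: 1800 + 8 × 1798 = 16184 frames.
Within the current minute: 26 × 30 + 23 − 2 = 801 (labels ;00/;01 skipped at this minute). Total = 53946 + 16184 + 801 = 70931.

70931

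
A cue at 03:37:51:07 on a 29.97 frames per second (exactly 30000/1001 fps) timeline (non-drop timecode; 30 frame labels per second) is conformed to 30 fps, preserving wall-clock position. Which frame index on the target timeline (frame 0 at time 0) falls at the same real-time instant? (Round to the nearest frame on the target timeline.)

frame 392529

Source frame index: (3×3600 + 37×60 + 51) × 30 + 7 = 392137.
Real time: 392137 / (30000/1001) = 392529137/30000 s.
Target frame: (392529137/30000) × (30) = 392529137/1000 ≈ 392529.137 → 392529.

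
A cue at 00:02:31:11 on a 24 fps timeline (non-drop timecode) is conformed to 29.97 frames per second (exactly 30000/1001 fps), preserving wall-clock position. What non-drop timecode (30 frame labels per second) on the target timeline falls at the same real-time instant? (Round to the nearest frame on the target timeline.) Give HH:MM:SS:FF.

00:02:31:09

Source frame index: (0×3600 + 2×60 + 31) × 24 + 11 = 3635.
Real time: 3635 / (24) = 3635/24 s.
Target frame: (3635/24) × (30000/1001) = 4543750/1001 ≈ 4539.211 → 4539.
At 30 labels/s: frame 4539 → 00:02:31:09.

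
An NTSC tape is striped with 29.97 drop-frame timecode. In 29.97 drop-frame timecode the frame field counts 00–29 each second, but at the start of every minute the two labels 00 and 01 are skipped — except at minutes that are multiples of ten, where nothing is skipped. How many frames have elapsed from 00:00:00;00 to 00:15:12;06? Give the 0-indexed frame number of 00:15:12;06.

27338

As if non-drop at 30 labels/s: (0 × 3600 + 15 × 60 + 12) × 30 + 6 = 27366.
Minute boundaries passed: 15; those not divisible by 10: 15 − 1 = 14; dropped labels = 2 × 14 = 28.
Actual frame index = 27366 − 28 = 27338.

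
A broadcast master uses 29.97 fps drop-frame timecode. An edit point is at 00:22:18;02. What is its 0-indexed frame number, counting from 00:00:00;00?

40102

Complete 10-minute blocks: 2, each 17982 frames → 35964.
Remaining 2 whole minutes in the current block: 1800 + 1 × 1798 = 3598 frames.
Within the current minute: 18 × 30 + 2 − 2 = 540 (labels ;00/;01 skipped at this minute). Total = 35964 + 3598 + 540 = 40102.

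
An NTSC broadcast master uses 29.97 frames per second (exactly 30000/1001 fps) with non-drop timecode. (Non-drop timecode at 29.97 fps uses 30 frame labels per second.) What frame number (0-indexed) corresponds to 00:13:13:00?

23790

Total seconds to the label: (0 × 3600 + 13 × 60 + 13) = 793.
Frame index = 793 × 30 + 0 = 23790.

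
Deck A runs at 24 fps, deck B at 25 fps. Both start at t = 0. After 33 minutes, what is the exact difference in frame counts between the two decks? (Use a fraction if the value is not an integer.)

1980 frames

33 min = 1980 s.
A emits 24 × 1980 = 47520 frames; B emits 25 × 1980 = 49500.
Difference = 1980 frames; B is ahead of A.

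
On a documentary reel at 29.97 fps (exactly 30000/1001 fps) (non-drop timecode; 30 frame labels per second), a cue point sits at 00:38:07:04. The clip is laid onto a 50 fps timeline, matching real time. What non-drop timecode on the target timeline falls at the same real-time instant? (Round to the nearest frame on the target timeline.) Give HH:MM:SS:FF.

Source frame index: (0×3600 + 38×60 + 7) × 30 + 4 = 68614.
Real time: 68614 / (30000/1001) = 34341307/15000 s.
Target frame: (34341307/15000) × (50) = 34341307/300 ≈ 114471.023 → 114471.
At 50 labels/s: frame 114471 → 00:38:09:21.

00:38:09:21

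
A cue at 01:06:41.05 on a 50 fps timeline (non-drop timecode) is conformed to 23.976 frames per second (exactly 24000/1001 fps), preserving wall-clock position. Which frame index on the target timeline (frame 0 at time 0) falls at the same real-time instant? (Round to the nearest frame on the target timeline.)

Source frame index: (1×3600 + 6×60 + 41) × 50 + 5 = 200055.
Real time: 200055 / (50) = 40011/10 s.
Target frame: (40011/10) × (24000/1001) = 96026400/1001 ≈ 95930.470 → 95930.

frame 95930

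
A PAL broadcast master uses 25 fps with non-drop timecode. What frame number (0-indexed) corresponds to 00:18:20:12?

27512

Total seconds to the label: (0 × 3600 + 18 × 60 + 20) = 1100.
Frame index = 1100 × 25 + 12 = 27512.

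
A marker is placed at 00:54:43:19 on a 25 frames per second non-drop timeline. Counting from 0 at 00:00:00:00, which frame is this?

frame 82094

Total seconds to the label: (0 × 3600 + 54 × 60 + 43) = 3283.
Frame index = 3283 × 25 + 19 = 82094.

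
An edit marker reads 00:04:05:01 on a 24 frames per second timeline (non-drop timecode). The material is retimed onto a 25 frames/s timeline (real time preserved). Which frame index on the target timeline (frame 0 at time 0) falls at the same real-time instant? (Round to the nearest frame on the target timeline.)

Source frame index: (0×3600 + 4×60 + 5) × 24 + 1 = 5881.
Real time: 5881 / (24) = 5881/24 s.
Target frame: (5881/24) × (25) = 147025/24 ≈ 6126.042 → 6126.

frame 6126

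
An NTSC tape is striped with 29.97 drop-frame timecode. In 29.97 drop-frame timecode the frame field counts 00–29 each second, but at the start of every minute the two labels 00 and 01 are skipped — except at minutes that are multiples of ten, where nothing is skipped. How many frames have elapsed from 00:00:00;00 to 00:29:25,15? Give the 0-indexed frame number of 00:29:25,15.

52911

As if non-drop at 30 labels/s: (0 × 3600 + 29 × 60 + 25) × 30 + 15 = 52965.
Minute boundaries passed: 29; those not divisible by 10: 29 − 2 = 27; dropped labels = 2 × 27 = 54.
Actual frame index = 52965 − 54 = 52911.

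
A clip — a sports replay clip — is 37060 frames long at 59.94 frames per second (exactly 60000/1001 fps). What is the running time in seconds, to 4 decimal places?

Running time = 37060 × 1001/60000 = 1854853/3000 s ≈ 618.2843 s.

618.2843 seconds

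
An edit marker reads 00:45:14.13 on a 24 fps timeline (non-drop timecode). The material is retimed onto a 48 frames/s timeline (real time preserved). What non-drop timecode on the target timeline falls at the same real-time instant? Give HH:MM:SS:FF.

00:45:14:26

Source frame index: (0×3600 + 45×60 + 14) × 24 + 13 = 65149.
Real time: 65149 / (24) = 65149/24 s.
Target frame: (65149/24) × (48) = 130298.
At 48 labels/s: frame 130298 → 00:45:14:26.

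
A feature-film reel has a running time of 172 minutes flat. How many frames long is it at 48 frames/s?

172 min = 10320 s.
Frames = 10320 × 48 = 495360.

495360 frames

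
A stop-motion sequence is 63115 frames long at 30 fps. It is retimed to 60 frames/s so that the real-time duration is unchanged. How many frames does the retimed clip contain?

Frames at target rate = 63115 × (60) / (30) = 126230.

126230 frames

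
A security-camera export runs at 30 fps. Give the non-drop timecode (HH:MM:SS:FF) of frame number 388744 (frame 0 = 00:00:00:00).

03:35:58:04

388744 ÷ 30 = 12958 full seconds, remainder 4 frames.
12958 s = 3 h 35 min 58 s.
Timecode: 03:35:58:04.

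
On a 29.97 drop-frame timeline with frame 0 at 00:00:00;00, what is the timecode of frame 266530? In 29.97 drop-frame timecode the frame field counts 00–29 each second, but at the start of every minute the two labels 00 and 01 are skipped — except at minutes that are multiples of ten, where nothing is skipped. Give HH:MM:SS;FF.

02:28:13;08

Each 10-minute DF block holds 10 × 60 × 30 − 9 × 2 = 17982 frames. 266530 ÷ 17982 → 14 full blocks, remainder 14782.
Within the partial block the first minute is 1800 frames and each further minute 1798, so 8 further minute boundaries passed. Total skipped labels = 18 × 14 + 2 × 8 = 268.
Non-drop label index = 266530 + 268 = 266798; at 30 labels/s that is 02:28:13:08, i.e. DF 02:28:13;08.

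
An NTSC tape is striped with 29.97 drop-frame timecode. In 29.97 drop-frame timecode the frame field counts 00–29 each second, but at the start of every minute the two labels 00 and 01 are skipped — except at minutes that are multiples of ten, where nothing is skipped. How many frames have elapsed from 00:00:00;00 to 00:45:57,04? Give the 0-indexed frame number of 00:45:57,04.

Complete 10-minute blocks: 4, each 17982 frames → 71928.
Remaining 5 whole minutes in the current block: 1800 + 4 × 1798 = 8992 frames.
Within the current minute: 57 × 30 + 4 − 2 = 1712 (labels ;00/;01 skipped at this minute). Total = 71928 + 8992 + 1712 = 82632.

82632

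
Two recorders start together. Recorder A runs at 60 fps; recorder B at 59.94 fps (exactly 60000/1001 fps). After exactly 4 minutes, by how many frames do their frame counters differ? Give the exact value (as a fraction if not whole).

4 min = 240 s.
A emits 60 × 240 = 14400 frames; B emits 60000/1001 × 240 = 14400000/1001.
Difference = 14400/1001 frames (≈ 14.3856); B is behind A.

14400/1001 frames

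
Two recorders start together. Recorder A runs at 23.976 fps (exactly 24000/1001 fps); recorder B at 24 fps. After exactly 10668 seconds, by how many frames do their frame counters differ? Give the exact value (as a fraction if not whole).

A emits 24000/1001 × 10668 = 36576000/143 frames; B emits 24 × 10668 = 256032.
Difference = 36576/143 frames (≈ 255.7762); B is ahead of A.

36576/143 frames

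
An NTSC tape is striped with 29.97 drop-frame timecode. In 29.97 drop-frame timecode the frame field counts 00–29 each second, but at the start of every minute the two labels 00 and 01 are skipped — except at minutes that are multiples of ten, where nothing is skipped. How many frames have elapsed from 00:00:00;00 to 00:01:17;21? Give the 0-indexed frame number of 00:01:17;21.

2329

Complete 10-minute blocks: 0, each 17982 frames → 0.
Remaining 1 whole minute in the current block: 1800 + 0 × 1798 = 1800 frames.
Within the current minute: 17 × 30 + 21 − 2 = 529 (labels ;00/;01 skipped at this minute). Total = 0 + 1800 + 529 = 2329.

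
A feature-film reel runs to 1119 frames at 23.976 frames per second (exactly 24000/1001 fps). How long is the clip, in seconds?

Running time = 1119 / (24000/1001) = 46.671625 s.

46.671625 seconds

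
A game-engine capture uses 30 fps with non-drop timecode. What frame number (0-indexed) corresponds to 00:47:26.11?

85391

Total seconds to the label: (0 × 3600 + 47 × 60 + 26) = 2846.
Frame index = 2846 × 30 + 11 = 85391.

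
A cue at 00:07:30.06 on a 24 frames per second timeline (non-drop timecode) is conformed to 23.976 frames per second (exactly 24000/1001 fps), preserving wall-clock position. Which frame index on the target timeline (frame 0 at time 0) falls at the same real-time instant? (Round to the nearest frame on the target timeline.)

frame 10795

Source frame index: (0×3600 + 7×60 + 30) × 24 + 6 = 10806.
Real time: 10806 / (24) = 1801/4 s.
Target frame: (1801/4) × (24000/1001) = 10806000/1001 ≈ 10795.205 → 10795.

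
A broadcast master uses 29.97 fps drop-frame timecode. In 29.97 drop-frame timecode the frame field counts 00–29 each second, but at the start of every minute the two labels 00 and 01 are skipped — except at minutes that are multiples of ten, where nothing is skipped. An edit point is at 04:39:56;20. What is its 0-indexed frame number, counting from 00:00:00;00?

As if non-drop at 30 labels/s: (4 × 3600 + 39 × 60 + 56) × 30 + 20 = 503900.
Minute boundaries passed: 279; those not divisible by 10: 279 − 27 = 252; dropped labels = 2 × 252 = 504.
Actual frame index = 503900 − 504 = 503396.

503396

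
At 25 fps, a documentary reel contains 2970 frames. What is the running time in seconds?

Running time = 2970 / (25) = 118.8 s.

118.8 seconds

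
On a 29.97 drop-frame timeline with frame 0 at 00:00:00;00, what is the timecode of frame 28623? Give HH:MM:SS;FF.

00:15:55;01

Each 10-minute DF block holds 10 × 60 × 30 − 9 × 2 = 17982 frames. 28623 ÷ 17982 → 1 full block, remainder 10641.
Within the partial block the first minute is 1800 frames and each further minute 1798, so 5 further minute boundaries passed. Total skipped labels = 18 × 1 + 2 × 5 = 28.
Non-drop label index = 28623 + 28 = 28651; at 30 labels/s that is 00:15:55:01, i.e. DF 00:15:55;01.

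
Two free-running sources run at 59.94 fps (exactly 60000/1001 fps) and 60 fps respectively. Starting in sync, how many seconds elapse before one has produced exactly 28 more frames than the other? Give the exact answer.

7007/15 seconds

The gap grows by |60 − 60000/1001| = 60/1001 frames per second.
Time for a 28-frame gap: 28 ÷ (60/1001) = 7007/15 s.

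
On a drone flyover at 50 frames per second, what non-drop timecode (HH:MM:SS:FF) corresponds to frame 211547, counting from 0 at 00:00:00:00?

01:10:30:47

211547 ÷ 50 = 4230 full seconds, remainder 47 frames.
4230 s = 1 h 10 min 30 s.
Timecode: 01:10:30:47.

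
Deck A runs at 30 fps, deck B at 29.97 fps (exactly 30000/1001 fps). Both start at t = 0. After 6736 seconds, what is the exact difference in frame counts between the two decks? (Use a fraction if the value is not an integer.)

A emits 30 × 6736 = 202080 frames; B emits 30000/1001 × 6736 = 202080000/1001.
Difference = 202080/1001 frames (≈ 201.8781); B is behind A.

202080/1001 frames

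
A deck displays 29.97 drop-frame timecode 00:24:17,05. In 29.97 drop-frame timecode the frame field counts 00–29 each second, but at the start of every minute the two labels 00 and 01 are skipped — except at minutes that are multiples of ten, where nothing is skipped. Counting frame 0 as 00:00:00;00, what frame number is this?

43671

As if non-drop at 30 labels/s: (0 × 3600 + 24 × 60 + 17) × 30 + 5 = 43715.
Minute boundaries passed: 24; those not divisible by 10: 24 − 2 = 22; dropped labels = 2 × 22 = 44.
Actual frame index = 43715 − 44 = 43671.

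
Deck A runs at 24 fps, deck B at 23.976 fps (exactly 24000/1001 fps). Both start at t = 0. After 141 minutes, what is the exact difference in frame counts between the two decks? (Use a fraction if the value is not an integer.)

203040/1001 frames

141 min = 8460 s.
A emits 24 × 8460 = 203040 frames; B emits 24000/1001 × 8460 = 203040000/1001.
Difference = 203040/1001 frames (≈ 202.8372); B is behind A.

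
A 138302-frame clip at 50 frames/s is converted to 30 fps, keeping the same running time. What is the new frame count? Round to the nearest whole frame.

82981 frames

Frames at target rate = 138302 × (30) / (50) = 414906/5 ≈ 82981.200.
Nearest whole frame: 82981.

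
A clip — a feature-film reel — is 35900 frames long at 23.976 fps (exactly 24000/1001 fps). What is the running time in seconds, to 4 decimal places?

1497.3292 seconds

Running time = 35900 × 1001/24000 = 359359/240 s ≈ 1497.3292 s.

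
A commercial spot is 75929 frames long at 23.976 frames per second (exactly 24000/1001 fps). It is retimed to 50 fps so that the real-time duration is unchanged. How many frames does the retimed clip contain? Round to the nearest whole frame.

158344 frames

Frames at target rate = 75929 × (50) / (24000/1001) = 76004929/480 ≈ 158343.602.
Nearest whole frame: 158344.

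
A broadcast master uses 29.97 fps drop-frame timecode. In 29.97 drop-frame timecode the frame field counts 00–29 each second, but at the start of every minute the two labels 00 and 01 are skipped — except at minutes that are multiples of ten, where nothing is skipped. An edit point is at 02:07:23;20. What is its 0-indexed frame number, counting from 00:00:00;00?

As if non-drop at 30 labels/s: (2 × 3600 + 7 × 60 + 23) × 30 + 20 = 229310.
Minute boundaries passed: 127; those not divisible by 10: 127 − 12 = 115; dropped labels = 2 × 115 = 230.
Actual frame index = 229310 − 230 = 229080.

229080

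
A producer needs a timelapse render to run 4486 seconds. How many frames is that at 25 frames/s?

112150 frames

Frames = 4486 × 25 = 112150.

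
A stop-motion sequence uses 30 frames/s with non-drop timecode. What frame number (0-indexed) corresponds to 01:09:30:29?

frame 125129

Total seconds to the label: (1 × 3600 + 9 × 60 + 30) = 4170.
Frame index = 4170 × 30 + 29 = 125129.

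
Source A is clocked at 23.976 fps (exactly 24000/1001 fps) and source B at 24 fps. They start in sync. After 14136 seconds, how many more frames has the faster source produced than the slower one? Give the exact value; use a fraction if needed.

A emits 24000/1001 × 14136 = 339264000/1001 frames; B emits 24 × 14136 = 339264.
Difference = 339264/1001 frames (≈ 338.9251); B is ahead of A.

339264/1001 frames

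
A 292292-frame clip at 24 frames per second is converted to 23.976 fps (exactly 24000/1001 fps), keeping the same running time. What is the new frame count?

292000 frames

Target frames = source frames × (target rate / source rate) = 292292 × (24000/1001)/(24) = 292292 × 1000/1001 = 292000.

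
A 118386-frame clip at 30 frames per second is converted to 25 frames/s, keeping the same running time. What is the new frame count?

98655 frames

Target frames = source frames × (target rate / source rate) = 118386 × (25)/(30) = 118386 × 5/6 = 98655.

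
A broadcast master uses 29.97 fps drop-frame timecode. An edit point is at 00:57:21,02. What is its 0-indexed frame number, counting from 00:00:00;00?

103128

As if non-drop at 30 labels/s: (0 × 3600 + 57 × 60 + 21) × 30 + 2 = 103232.
Minute boundaries passed: 57; those not divisible by 10: 57 − 5 = 52; dropped labels = 2 × 52 = 104.
Actual frame index = 103232 − 104 = 103128.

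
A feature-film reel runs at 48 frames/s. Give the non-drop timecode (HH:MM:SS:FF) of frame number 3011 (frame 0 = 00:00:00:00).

3011 ÷ 48 = 62 full seconds, remainder 35 frames.
62 s = 0 h 1 min 2 s.
Timecode: 00:01:02:35.

00:01:02:35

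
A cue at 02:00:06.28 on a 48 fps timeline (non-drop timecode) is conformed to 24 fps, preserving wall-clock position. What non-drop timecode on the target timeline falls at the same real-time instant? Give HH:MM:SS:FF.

Source frame index: (2×3600 + 0×60 + 6) × 48 + 28 = 345916.
Real time: 345916 / (48) = 86479/12 s.
Target frame: (86479/12) × (24) = 172958.
At 24 labels/s: frame 172958 → 02:00:06:14.

02:00:06:14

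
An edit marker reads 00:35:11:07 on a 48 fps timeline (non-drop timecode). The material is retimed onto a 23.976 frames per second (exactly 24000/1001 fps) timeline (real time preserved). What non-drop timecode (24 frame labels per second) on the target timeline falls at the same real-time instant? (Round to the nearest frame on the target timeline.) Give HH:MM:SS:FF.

00:35:09:01

Source frame index: (0×3600 + 35×60 + 11) × 48 + 7 = 101335.
Real time: 101335 / (48) = 101335/48 s.
Target frame: (101335/48) × (24000/1001) = 3897500/77 ≈ 50616.883 → 50617.
At 24 labels/s: frame 50617 → 00:35:09:01.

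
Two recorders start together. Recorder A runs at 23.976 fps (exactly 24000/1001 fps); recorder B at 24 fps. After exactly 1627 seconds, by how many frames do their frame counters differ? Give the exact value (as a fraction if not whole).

A emits 24000/1001 × 1627 = 39048000/1001 frames; B emits 24 × 1627 = 39048.
Difference = 39048/1001 frames (≈ 39.0090); B is ahead of A.

39048/1001 frames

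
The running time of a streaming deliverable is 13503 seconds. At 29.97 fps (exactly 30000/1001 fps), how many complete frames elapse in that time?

404685 frames

Frames = 13503 × 30000/1001 = 57870000/143 ≈ 404685.3147.
Complete frames: 404685.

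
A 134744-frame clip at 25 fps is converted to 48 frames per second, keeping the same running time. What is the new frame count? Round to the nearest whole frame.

258708 frames

Frames at target rate = 134744 × (48) / (25) = 6467712/25 ≈ 258708.480.
Nearest whole frame: 258708.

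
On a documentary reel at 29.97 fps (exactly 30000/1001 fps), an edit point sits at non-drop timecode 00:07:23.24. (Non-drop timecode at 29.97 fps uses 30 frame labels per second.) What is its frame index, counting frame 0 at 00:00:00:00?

frame 13314

Total seconds to the label: (0 × 3600 + 7 × 60 + 23) = 443.
Frame index = 443 × 30 + 24 = 13314.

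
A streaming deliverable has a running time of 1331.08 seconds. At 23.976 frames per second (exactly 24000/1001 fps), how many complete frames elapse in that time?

Frames = 1331.08 × 24000/1001 = 31945920/1001 ≈ 31914.0060.
Complete frames: 31914.

31914 frames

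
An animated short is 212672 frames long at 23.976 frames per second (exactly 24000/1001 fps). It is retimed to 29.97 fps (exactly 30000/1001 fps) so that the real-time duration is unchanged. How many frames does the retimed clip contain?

265840 frames

Target frames = source frames × (target rate / source rate) = 212672 × (30000/1001)/(24000/1001) = 212672 × 5/4 = 265840.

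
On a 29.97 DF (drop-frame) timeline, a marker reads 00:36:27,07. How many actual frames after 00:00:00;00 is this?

Complete 10-minute blocks: 3, each 17982 frames → 53946.
Remaining 6 whole minutes in the current block: 1800 + 5 × 1798 = 10790 frames.
Within the current minute: 27 × 30 + 7 − 2 = 815 (labels ;00/;01 skipped at this minute). Total = 53946 + 10790 + 815 = 65551.

65551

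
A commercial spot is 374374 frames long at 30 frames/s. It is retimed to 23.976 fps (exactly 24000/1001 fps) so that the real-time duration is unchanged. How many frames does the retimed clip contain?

299200 frames

Target frames = source frames × (target rate / source rate) = 374374 × (24000/1001)/(30) = 374374 × 800/1001 = 299200.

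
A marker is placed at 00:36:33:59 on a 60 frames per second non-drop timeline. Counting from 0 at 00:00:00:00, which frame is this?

Total seconds to the label: (0 × 3600 + 36 × 60 + 33) = 2193.
Frame index = 2193 × 60 + 59 = 131639.

frame 131639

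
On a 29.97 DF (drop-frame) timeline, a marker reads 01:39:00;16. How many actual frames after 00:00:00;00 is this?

As if non-drop at 30 labels/s: (1 × 3600 + 39 × 60 + 0) × 30 + 16 = 178216.
Minute boundaries passed: 99; those not divisible by 10: 99 − 9 = 90; dropped labels = 2 × 90 = 180.
Actual frame index = 178216 − 180 = 178036.

178036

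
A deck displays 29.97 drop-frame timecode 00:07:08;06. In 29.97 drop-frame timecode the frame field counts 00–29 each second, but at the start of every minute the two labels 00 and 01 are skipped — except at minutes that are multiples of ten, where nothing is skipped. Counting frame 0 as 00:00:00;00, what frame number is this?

Complete 10-minute blocks: 0, each 17982 frames → 0.
Remaining 7 whole minutes in the current block: 1800 + 6 × 1798 = 12588 frames.
Within the current minute: 8 × 30 + 6 − 2 = 244 (labels ;00/;01 skipped at this minute). Total = 0 + 12588 + 244 = 12832.

12832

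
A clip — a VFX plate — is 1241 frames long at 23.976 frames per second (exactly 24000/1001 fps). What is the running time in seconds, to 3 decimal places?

Running time = 1241 × 1001/24000 = 1242241/24000 s ≈ 51.760 s.

51.760 seconds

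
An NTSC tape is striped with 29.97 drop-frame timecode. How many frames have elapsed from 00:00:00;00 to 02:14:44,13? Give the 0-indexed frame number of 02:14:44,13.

As if non-drop at 30 labels/s: (2 × 3600 + 14 × 60 + 44) × 30 + 13 = 242533.
Minute boundaries passed: 134; those not divisible by 10: 134 − 13 = 121; dropped labels = 2 × 121 = 242.
Actual frame index = 242533 − 242 = 242291.

242291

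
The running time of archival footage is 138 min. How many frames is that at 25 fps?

138 min = 8280 s.
Frames = 8280 × 25 = 207000.

207000 frames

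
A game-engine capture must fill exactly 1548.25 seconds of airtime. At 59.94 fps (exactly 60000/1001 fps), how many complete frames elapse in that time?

Frames = 1548.25 × 60000/1001 = 8445000/91 ≈ 92802.1978.
Complete frames: 92802.

92802 frames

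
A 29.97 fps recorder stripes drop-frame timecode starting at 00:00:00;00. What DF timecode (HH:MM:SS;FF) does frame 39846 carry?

00:22:09;16

Ten DF minutes hold 17982 frames, so frame 39846 lies in block 2 (frames 35964–53945) with 3882 frames into that block.
The block's first minute is 1800 frames and the rest 1798 each; 3882 frames reaches minute 2, so 2 × 18 + 2 × 2 = 40 labels have been skipped so far.
Adding those back, label number 39846 + 40 = 39886 at 30 labels/s is 1329 s + 16 f = 0 h 22 min 9 s frame 16, i.e. 00:22:09;16.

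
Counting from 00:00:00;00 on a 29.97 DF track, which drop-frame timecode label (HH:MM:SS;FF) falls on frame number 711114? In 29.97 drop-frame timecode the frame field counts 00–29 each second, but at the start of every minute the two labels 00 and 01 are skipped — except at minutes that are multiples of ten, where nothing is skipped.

06:35:27;16

Ten DF minutes hold 17982 frames, so frame 711114 lies in block 39 (frames 701298–719279) with 9816 frames into that block.
The block's first minute is 1800 frames and the rest 1798 each; 9816 frames reaches minute 5, so 39 × 18 + 5 × 2 = 712 labels have been skipped so far.
Adding those back, label number 711114 + 712 = 711826 at 30 labels/s is 23727 s + 16 f = 6 h 35 min 27 s frame 16, i.e. 06:35:27;16.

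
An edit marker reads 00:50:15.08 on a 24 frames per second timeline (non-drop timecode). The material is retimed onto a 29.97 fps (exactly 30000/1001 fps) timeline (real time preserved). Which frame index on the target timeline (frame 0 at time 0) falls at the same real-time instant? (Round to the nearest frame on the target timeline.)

frame 90370

Source frame index: (0×3600 + 50×60 + 15) × 24 + 8 = 72368.
Real time: 72368 / (24) = 9046/3 s.
Target frame: (9046/3) × (30000/1001) = 90460000/1001 ≈ 90369.630 → 90370.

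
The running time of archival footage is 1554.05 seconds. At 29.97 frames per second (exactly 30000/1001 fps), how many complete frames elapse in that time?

Frames = 1554.05 × 30000/1001 = 46621500/1001 ≈ 46574.9251.
Complete frames: 46574.

46574 frames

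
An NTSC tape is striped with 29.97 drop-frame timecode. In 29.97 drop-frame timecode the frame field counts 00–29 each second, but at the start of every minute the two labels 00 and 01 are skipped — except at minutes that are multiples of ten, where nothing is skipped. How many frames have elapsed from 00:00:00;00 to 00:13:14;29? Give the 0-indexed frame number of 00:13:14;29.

23825

Complete 10-minute blocks: 1, each 17982 frames → 17982.
Remaining 3 whole minutes in the current block: 1800 + 2 × 1798 = 5396 frames.
Within the current minute: 14 × 30 + 29 − 2 = 447 (labels ;00/;01 skipped at this minute). Total = 17982 + 5396 + 447 = 23825.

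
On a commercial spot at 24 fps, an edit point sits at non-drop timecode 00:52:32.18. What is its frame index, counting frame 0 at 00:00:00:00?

75666

Total seconds to the label: (0 × 3600 + 52 × 60 + 32) = 3152.
Frame index = 3152 × 24 + 18 = 75666.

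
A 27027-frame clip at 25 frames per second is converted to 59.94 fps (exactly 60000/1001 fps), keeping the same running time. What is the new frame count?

Target frames = source frames × (target rate / source rate) = 27027 × (60000/1001)/(25) = 27027 × 2400/1001 = 64800.

64800 frames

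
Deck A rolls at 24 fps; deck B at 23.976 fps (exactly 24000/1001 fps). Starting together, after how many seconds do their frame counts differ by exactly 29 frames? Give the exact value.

29029/24 seconds

The gap grows by |24000/1001 − 24| = 24/1001 frames per second.
Time for a 29-frame gap: 29 ÷ (24/1001) = 29029/24 s.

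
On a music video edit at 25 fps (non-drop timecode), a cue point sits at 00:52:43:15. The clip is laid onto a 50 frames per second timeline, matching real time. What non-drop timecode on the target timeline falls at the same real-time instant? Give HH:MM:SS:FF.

00:52:43:30

Source frame index: (0×3600 + 52×60 + 43) × 25 + 15 = 79090.
Real time: 79090 / (25) = 15818/5 s.
Target frame: (15818/5) × (50) = 158180.
At 50 labels/s: frame 158180 → 00:52:43:30.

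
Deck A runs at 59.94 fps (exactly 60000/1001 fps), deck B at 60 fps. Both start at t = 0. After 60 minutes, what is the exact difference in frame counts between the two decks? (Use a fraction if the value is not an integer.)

60 min = 3600 s.
A emits 60000/1001 × 3600 = 216000000/1001 frames; B emits 60 × 3600 = 216000.
Difference = 216000/1001 frames (≈ 215.7842); B is ahead of A.

216000/1001 frames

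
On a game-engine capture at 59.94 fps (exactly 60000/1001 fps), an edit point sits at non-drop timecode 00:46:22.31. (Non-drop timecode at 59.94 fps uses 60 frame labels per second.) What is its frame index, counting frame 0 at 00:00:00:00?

166951

Total seconds to the label: (0 × 3600 + 46 × 60 + 22) = 2782.
Frame index = 2782 × 60 + 31 = 166951.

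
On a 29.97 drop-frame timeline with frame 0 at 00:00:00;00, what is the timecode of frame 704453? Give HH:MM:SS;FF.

06:31:45;07

Each 10-minute DF block holds 10 × 60 × 30 − 9 × 2 = 17982 frames. 704453 ÷ 17982 → 39 full blocks, remainder 3155.
Within the partial block the first minute is 1800 frames and each further minute 1798, so 1 further minute boundary passed. Total skipped labels = 18 × 39 + 2 × 1 = 704.
Non-drop label index = 704453 + 704 = 705157; at 30 labels/s that is 06:31:45:07, i.e. DF 06:31:45;07.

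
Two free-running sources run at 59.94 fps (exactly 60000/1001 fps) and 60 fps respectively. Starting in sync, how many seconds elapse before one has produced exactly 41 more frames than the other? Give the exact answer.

41041/60 seconds

The gap grows by |60 − 60000/1001| = 60/1001 frames per second.
Time for a 41-frame gap: 41 ÷ (60/1001) = 41041/60 s.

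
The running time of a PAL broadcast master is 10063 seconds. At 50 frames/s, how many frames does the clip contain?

503150 frames

Frames = 10063 × 50 = 503150.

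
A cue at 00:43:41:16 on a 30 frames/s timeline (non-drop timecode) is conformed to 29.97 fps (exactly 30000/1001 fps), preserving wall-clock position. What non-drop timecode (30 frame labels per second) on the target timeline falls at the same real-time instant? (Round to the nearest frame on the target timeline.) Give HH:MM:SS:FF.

00:43:38:27

Source frame index: (0×3600 + 43×60 + 41) × 30 + 16 = 78646.
Real time: 78646 / (30) = 39323/15 s.
Target frame: (39323/15) × (30000/1001) = 78646000/1001 ≈ 78567.433 → 78567.
At 30 labels/s: frame 78567 → 00:43:38:27.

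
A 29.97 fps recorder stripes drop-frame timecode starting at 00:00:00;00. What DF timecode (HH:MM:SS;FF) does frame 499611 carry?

04:37:50;11

Ten DF minutes hold 17982 frames, so frame 499611 lies in block 27 (frames 485514–503495) with 14097 frames into that block.
The block's first minute is 1800 frames and the rest 1798 each; 14097 frames reaches minute 7, so 27 × 18 + 7 × 2 = 500 labels have been skipped so far.
Adding those back, label number 499611 + 500 = 500111 at 30 labels/s is 16670 s + 11 f = 4 h 37 min 50 s frame 11, i.e. 04:37:50;11.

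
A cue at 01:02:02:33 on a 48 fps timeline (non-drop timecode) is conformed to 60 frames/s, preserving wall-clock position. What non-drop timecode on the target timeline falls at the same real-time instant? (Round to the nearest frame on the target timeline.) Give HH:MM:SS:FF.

Source frame index: (1×3600 + 2×60 + 2) × 48 + 33 = 178689.
Real time: 178689 / (48) = 59563/16 s.
Target frame: (59563/16) × (60) = 893445/4 ≈ 223361.250 → 223361.
At 60 labels/s: frame 223361 → 01:02:02:41.

01:02:02:41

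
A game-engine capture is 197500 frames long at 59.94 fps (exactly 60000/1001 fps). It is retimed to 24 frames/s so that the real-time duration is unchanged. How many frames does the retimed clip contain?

Target frames = source frames × (target rate / source rate) = 197500 × (24)/(60000/1001) = 197500 × 1001/2500 = 79079.

79079 frames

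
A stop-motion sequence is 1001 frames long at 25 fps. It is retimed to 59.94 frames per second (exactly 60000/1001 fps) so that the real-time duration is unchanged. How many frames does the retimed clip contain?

Target frames = source frames × (target rate / source rate) = 1001 × (60000/1001)/(25) = 1001 × 2400/1001 = 2400.

2400 frames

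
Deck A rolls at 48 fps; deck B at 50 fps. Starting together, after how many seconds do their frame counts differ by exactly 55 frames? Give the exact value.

The gap grows by |50 − 48| = 2 frames per second.
Time for a 55-frame gap: 55 ÷ (2) = 27.5 s.

27.5 seconds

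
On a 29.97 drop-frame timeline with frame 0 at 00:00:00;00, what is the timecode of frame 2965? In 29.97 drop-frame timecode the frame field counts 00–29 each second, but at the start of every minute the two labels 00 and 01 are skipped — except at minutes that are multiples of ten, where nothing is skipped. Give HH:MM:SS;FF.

Each 10-minute DF block holds 10 × 60 × 30 − 9 × 2 = 17982 frames. 2965 ÷ 17982 → 0 full blocks, remainder 2965.
Within the partial block the first minute is 1800 frames and each further minute 1798, so 1 further minute boundary passed. Total skipped labels = 18 × 0 + 2 × 1 = 2.
Non-drop label index = 2965 + 2 = 2967; at 30 labels/s that is 00:01:38:27, i.e. DF 00:01:38;27.

00:01:38;27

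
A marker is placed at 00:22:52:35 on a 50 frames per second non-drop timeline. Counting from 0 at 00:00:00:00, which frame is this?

Total seconds to the label: (0 × 3600 + 22 × 60 + 52) = 1372.
Frame index = 1372 × 50 + 35 = 68635.

68635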